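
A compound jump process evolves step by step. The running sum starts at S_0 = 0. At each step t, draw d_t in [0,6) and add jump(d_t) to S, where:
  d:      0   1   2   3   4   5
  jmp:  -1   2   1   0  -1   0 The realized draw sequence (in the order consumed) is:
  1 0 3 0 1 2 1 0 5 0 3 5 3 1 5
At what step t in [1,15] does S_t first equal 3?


6

t=0: S=0, d=1, jump=2, S_1=2
t=1: S=2, d=0, jump=-1, S_2=1
t=2: S=1, d=3, jump=0, S_3=1
t=3: S=1, d=0, jump=-1, S_4=0
t=4: S=0, d=1, jump=2, S_5=2
t=5: S=2, d=2, jump=1, S_6=3
t=6: S=3, d=1, jump=2, S_7=5
t=7: S=5, d=0, jump=-1, S_8=4
t=8: S=4, d=5, jump=0, S_9=4
t=9: S=4, d=0, jump=-1, S_10=3
t=10: S=3, d=3, jump=0, S_11=3
t=11: S=3, d=5, jump=0, S_12=3
t=12: S=3, d=3, jump=0, S_13=3
t=13: S=3, d=1, jump=2, S_14=5
t=14: S=5, d=5, jump=0, S_15=5


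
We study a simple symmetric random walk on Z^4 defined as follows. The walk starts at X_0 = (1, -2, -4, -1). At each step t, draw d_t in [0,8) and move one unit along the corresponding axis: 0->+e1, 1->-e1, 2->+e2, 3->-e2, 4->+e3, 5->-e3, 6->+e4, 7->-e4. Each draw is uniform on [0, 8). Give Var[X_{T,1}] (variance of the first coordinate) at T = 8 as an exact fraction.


2

Outcome values over d=0..7: [1, -1, 0, 0, 0, 0, 0, 0]
Σy = 0, Σy² = 2, M = 8
μ = 0/8 = 0,  σ² = 2/8 − (0)² = 1/4
Independent increments: Var[X_8] = 8·σ² = 8·(1/4) = 2


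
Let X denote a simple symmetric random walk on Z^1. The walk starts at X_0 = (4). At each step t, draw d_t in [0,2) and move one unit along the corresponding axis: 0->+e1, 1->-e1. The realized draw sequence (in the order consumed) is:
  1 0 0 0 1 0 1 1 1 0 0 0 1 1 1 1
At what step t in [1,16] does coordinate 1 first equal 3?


1

t=0: X=(4), d=1 → -e1, X_1=(3)
t=1: X=(3), d=0 → +e1, X_2=(4)
t=2: X=(4), d=0 → +e1, X_3=(5)
t=3: X=(5), d=0 → +e1, X_4=(6)
t=4: X=(6), d=1 → -e1, X_5=(5)
t=5: X=(5), d=0 → +e1, X_6=(6)
t=6: X=(6), d=1 → -e1, X_7=(5)
t=7: X=(5), d=1 → -e1, X_8=(4)
t=8: X=(4), d=1 → -e1, X_9=(3)
t=9: X=(3), d=0 → +e1, X_10=(4)
t=10: X=(4), d=0 → +e1, X_11=(5)
t=11: X=(5), d=0 → +e1, X_12=(6)
t=12: X=(6), d=1 → -e1, X_13=(5)
t=13: X=(5), d=1 → -e1, X_14=(4)
t=14: X=(4), d=1 → -e1, X_15=(3)
t=15: X=(3), d=1 → -e1, X_16=(2)


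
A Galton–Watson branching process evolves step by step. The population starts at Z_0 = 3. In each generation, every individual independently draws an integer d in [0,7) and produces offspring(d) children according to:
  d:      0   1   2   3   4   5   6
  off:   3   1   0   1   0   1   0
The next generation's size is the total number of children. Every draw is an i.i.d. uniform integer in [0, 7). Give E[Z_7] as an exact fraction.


Outcome values over d=0..6: [3, 1, 0, 1, 0, 1, 0]
Σy = 6, Σy² = 12, M = 7
μ = 6/7 = 6/7,  σ² = 12/7 − (6/7)² = 48/49
E[Z_0] = 3
E[Z_1] = 6/7·E[Z_0] = 18/7
E[Z_2] = 6/7·E[Z_1] = 108/49
E[Z_3] = 6/7·E[Z_2] = 648/343
E[Z_4] = 6/7·E[Z_3] = 3888/2401
E[Z_5] = 6/7·E[Z_4] = 23328/16807
E[Z_6] = 6/7·E[Z_5] = 139968/117649
E[Z_7] = 6/7·E[Z_6] = 839808/823543

839808/823543


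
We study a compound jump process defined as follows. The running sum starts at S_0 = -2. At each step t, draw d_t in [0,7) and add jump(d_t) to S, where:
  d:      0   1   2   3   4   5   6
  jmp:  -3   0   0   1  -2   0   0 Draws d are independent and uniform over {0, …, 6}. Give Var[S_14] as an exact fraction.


164/7

Outcome values over d=0..6: [-3, 0, 0, 1, -2, 0, 0]
Σy = -4, Σy² = 14, M = 7
μ = -4/7 = -4/7,  σ² = 14/7 − (-4/7)² = 82/49
Independent increments: Var[S_14] = 14·σ² = 14·(82/49) = 164/7


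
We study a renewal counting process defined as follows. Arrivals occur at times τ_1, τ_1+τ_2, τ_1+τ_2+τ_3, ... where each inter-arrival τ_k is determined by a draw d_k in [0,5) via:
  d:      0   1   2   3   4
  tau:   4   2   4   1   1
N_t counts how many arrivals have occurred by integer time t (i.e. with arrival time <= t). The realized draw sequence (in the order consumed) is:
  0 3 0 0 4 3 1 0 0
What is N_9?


3

draw d_1=0: τ_1=4, arrival time A_1=4
draw d_2=3: τ_2=1, arrival time A_2=5
draw d_3=0: τ_3=4, arrival time A_3=9
draw d_4=0: τ_4=4, arrival time A_4=13
draw d_5=4: τ_5=1, arrival time A_5=14
draw d_6=3: τ_6=1, arrival time A_6=15
draw d_7=1: τ_7=2, arrival time A_7=17
draw d_8=0: τ_8=4, arrival time A_8=21
draw d_9=0: τ_9=4, arrival time A_9=25
N_t over t=0..9: 0:0 1:0 2:0 3:0 4:1 5:2 6:2 7:2 8:2 9:3


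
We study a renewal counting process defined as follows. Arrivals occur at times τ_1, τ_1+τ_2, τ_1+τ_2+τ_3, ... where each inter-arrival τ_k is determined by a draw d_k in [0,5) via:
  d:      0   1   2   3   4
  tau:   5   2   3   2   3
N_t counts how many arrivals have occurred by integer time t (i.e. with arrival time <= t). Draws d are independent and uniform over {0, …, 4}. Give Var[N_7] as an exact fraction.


Inter-arrival values over d=0..4: [5, 2, 3, 2, 3]
Each d has probability 1/5, so the pmf of τ is: f(2) = 2/5, f(3) = 2/5, f(5) = 1/5
Let p_n(j) = P(N_n = j), with p_0 = [1]. Condition on τ_1: p_n(0) = P(τ > n), and for j >= 1, p_n(j) = Σ_{k<=n} f(k)·p_{n−k}(j−1)
p_1 = [1]  (j = 0)
p_2 = [3/5, 2/5]  (j = 0..1)
p_3 = [1/5, 4/5]  (j = 0..1)
p_4 = [1/5, 16/25, 4/25]  (j = 0..2)
p_5 = [0, 13/25, 12/25]  (j = 0..2)
p_6 = [0, 9/25, 72/125, 8/125]  (j = 0..3)
p_7 = [0, 1/5, 68/125, 32/125]  (j = 0..3)
E[N_7] = Σ j·p_7(j) = 257/125;  E[N_7²] = Σ j²·p_7(j) = 117/25
Var[N_7] = 117/25 − (257/125)² = 7076/15625

7076/15625


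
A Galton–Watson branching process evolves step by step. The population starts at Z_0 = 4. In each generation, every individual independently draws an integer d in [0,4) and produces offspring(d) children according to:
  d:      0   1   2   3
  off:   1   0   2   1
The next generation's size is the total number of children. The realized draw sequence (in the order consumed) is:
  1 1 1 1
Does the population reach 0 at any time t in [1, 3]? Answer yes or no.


gen 0: Z_0=4, draws=[1, 1, 1, 1], offspring=[0, 0, 0, 0], Z_1=0
gen 1: Z_1=0, draws=[], offspring=[], Z_2=0
gen 2: Z_2=0, draws=[], offspring=[], Z_3=0

yes


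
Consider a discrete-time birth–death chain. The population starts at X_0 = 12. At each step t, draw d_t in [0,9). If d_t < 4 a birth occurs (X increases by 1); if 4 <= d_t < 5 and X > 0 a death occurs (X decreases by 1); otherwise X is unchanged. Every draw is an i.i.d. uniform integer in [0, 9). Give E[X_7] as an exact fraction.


43/3

X can drop by at most 1 per step and X_0 = 12 > T = 7, so X_t >= 12 − t >= 5 > 0 for every t <= 7: the floor at 0 (the 'and X > 0' condition) never binds. Hence X_7 = X_0 + Σ_{t<7} Y_t with i.i.d. increments Y_t = y(d_t) ∈ {+1, −1, 0}.
Outcome values over d=0..8: [1, 1, 1, 1, -1, 0, 0, 0, 0]
Σy = 3, Σy² = 5, M = 9
μ = 3/9 = 1/3,  σ² = 5/9 − (1/3)² = 4/9
E[X_7] = 12 + 7·(1/3) = 43/3


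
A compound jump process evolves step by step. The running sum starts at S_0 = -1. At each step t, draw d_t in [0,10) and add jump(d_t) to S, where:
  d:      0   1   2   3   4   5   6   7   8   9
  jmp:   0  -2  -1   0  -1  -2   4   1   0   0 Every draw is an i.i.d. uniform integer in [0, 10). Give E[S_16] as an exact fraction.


Outcome values over d=0..9: [0, -2, -1, 0, -1, -2, 4, 1, 0, 0]
Σy = -1, Σy² = 27, M = 10
μ = -1/10 = -1/10,  σ² = 27/10 − (-1/10)² = 269/100
E[S_16] = -1 + 16·(-1/10) = -13/5

-13/5


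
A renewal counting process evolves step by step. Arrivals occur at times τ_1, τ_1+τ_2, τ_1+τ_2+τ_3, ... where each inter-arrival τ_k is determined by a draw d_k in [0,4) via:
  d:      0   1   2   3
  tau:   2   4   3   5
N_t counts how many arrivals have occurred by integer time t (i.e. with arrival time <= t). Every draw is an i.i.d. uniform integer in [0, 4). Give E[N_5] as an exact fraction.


Inter-arrival values over d=0..3: [2, 4, 3, 5]
Each d has probability 1/4, so the pmf of τ is: f(2) = 1/4, f(3) = 1/4, f(4) = 1/4, f(5) = 1/4
Renewal equation for m(n) = E[N_n]: condition on τ_1 = k (if k <= n, one arrival plus a fresh copy on the remaining n−k steps): m(n) = F(n) + Σ_{k<=n} f(k)·m(n−k), where F(n) = P(τ <= n) and m(0) = 0
m(1) = F(1) = 0
m(2) = F(2) = 1/4
m(3) = F(3) = 1/2
m(4) = F(4) + f(2)·m(2) = 3/4 + 1/4·1/4 = 13/16
m(5) = F(5) + f(2)·m(3) + f(3)·m(2) = 1 + 1/4·1/2 + 1/4·1/4 = 19/16
E[N_5] = m(5) = 19/16

19/16


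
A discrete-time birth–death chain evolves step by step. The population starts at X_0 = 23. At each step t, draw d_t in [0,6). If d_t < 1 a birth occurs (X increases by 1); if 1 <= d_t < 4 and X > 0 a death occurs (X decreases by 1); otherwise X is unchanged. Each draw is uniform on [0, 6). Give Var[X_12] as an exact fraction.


X can drop by at most 1 per step and X_0 = 23 > T = 12, so X_t >= 23 − t >= 11 > 0 for every t <= 12: the floor at 0 (the 'and X > 0' condition) never binds. Hence X_12 = X_0 + Σ_{t<12} Y_t with i.i.d. increments Y_t = y(d_t) ∈ {+1, −1, 0}.
Outcome values over d=0..5: [1, -1, -1, -1, 0, 0]
Σy = -2, Σy² = 4, M = 6
μ = -2/6 = -1/3,  σ² = 4/6 − (-1/3)² = 5/9
Independent increments: Var[X_12] = 12·σ² = 12·(5/9) = 20/3

20/3


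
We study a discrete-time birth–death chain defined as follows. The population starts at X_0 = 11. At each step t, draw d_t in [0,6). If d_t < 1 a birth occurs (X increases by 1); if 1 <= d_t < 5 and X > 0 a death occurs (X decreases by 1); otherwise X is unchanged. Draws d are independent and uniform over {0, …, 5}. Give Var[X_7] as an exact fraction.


49/12

X can drop by at most 1 per step and X_0 = 11 > T = 7, so X_t >= 11 − t >= 4 > 0 for every t <= 7: the floor at 0 (the 'and X > 0' condition) never binds. Hence X_7 = X_0 + Σ_{t<7} Y_t with i.i.d. increments Y_t = y(d_t) ∈ {+1, −1, 0}.
Outcome values over d=0..5: [1, -1, -1, -1, -1, 0]
Σy = -3, Σy² = 5, M = 6
μ = -3/6 = -1/2,  σ² = 5/6 − (-1/2)² = 7/12
Independent increments: Var[X_7] = 7·σ² = 7·(7/12) = 49/12


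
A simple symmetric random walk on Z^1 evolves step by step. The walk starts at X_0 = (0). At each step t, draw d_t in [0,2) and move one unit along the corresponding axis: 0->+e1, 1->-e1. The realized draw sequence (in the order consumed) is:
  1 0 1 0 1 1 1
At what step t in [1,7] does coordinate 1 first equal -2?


t=0: X=(0), d=1 → -e1, X_1=(-1)
t=1: X=(-1), d=0 → +e1, X_2=(0)
t=2: X=(0), d=1 → -e1, X_3=(-1)
t=3: X=(-1), d=0 → +e1, X_4=(0)
t=4: X=(0), d=1 → -e1, X_5=(-1)
t=5: X=(-1), d=1 → -e1, X_6=(-2)
t=6: X=(-2), d=1 → -e1, X_7=(-3)

6


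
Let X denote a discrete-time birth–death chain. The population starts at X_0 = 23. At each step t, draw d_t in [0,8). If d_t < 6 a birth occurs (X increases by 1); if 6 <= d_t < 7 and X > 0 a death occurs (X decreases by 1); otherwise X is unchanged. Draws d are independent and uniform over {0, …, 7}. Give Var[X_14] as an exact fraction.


X can drop by at most 1 per step and X_0 = 23 > T = 14, so X_t >= 23 − t >= 9 > 0 for every t <= 14: the floor at 0 (the 'and X > 0' condition) never binds. Hence X_14 = X_0 + Σ_{t<14} Y_t with i.i.d. increments Y_t = y(d_t) ∈ {+1, −1, 0}.
Outcome values over d=0..7: [1, 1, 1, 1, 1, 1, -1, 0]
Σy = 5, Σy² = 7, M = 8
μ = 5/8 = 5/8,  σ² = 7/8 − (5/8)² = 31/64
Independent increments: Var[X_14] = 14·σ² = 14·(31/64) = 217/32

217/32


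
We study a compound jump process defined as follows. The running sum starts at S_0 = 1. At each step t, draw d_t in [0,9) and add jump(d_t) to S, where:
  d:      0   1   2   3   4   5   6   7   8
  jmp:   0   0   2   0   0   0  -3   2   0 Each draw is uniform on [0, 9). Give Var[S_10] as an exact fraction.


1520/81

Outcome values over d=0..8: [0, 0, 2, 0, 0, 0, -3, 2, 0]
Σy = 1, Σy² = 17, M = 9
μ = 1/9 = 1/9,  σ² = 17/9 − (1/9)² = 152/81
Independent increments: Var[S_10] = 10·σ² = 10·(152/81) = 1520/81


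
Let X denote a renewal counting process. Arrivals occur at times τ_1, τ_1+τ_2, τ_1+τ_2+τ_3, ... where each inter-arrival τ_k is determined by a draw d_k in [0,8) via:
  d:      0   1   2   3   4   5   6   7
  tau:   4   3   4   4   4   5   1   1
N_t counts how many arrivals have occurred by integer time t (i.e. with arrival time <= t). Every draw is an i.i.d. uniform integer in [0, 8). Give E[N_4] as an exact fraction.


261/256

Inter-arrival values over d=0..7: [4, 3, 4, 4, 4, 5, 1, 1]
Each d has probability 1/8, so the pmf of τ is: f(1) = 1/4, f(3) = 1/8, f(4) = 1/2, f(5) = 1/8
Renewal equation for m(n) = E[N_n]: condition on τ_1 = k (if k <= n, one arrival plus a fresh copy on the remaining n−k steps): m(n) = F(n) + Σ_{k<=n} f(k)·m(n−k), where F(n) = P(τ <= n) and m(0) = 0
m(1) = F(1) = 1/4
m(2) = F(2) + f(1)·m(1) = 1/4 + 1/4·1/4 = 5/16
m(3) = F(3) + f(1)·m(2) = 3/8 + 1/4·5/16 = 29/64
m(4) = F(4) + f(1)·m(3) + f(3)·m(1) = 7/8 + 1/4·29/64 + 1/8·1/4 = 261/256
E[N_4] = m(4) = 261/256


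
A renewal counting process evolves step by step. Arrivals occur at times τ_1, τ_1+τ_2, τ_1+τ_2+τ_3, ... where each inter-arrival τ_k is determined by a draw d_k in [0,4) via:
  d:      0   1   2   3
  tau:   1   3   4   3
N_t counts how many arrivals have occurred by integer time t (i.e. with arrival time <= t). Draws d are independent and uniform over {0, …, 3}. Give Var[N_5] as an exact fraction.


511239/1048576

Inter-arrival values over d=0..3: [1, 3, 4, 3]
Each d has probability 1/4, so the pmf of τ is: f(1) = 1/4, f(3) = 1/2, f(4) = 1/4
Let p_n(j) = P(N_n = j), with p_0 = [1]. Condition on τ_1: p_n(0) = P(τ > n), and for j >= 1, p_n(j) = Σ_{k<=n} f(k)·p_{n−k}(j−1)
p_1 = [3/4, 1/4]  (j = 0..1)
p_2 = [3/4, 3/16, 1/16]  (j = 0..2)
p_3 = [1/4, 11/16, 3/64, 1/64]  (j = 0..3)
p_4 = [0, 11/16, 19/64, 3/256, 1/256]  (j = 0..4)
p_5 = [0, 9/16, 21/64, 27/256, 3/1024, 1/1024]  (j = 0..5)
E[N_5] = Σ j·p_5(j) = 1589/1024;  E[N_5²] = Σ j²·p_5(j) = 2965/1024
Var[N_5] = 2965/1024 − (1589/1024)² = 511239/1048576


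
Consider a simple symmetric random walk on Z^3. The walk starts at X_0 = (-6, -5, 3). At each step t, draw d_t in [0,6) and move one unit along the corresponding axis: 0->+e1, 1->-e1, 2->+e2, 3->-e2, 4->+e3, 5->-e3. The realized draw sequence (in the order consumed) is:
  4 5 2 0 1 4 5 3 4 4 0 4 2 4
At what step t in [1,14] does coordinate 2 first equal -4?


t=0: X=(-6, -5, 3), d=4 → +e3, X_1=(-6, -5, 4)
t=1: X=(-6, -5, 4), d=5 → -e3, X_2=(-6, -5, 3)
t=2: X=(-6, -5, 3), d=2 → +e2, X_3=(-6, -4, 3)
t=3: X=(-6, -4, 3), d=0 → +e1, X_4=(-5, -4, 3)
t=4: X=(-5, -4, 3), d=1 → -e1, X_5=(-6, -4, 3)
t=5: X=(-6, -4, 3), d=4 → +e3, X_6=(-6, -4, 4)
t=6: X=(-6, -4, 4), d=5 → -e3, X_7=(-6, -4, 3)
t=7: X=(-6, -4, 3), d=3 → -e2, X_8=(-6, -5, 3)
t=8: X=(-6, -5, 3), d=4 → +e3, X_9=(-6, -5, 4)
t=9: X=(-6, -5, 4), d=4 → +e3, X_10=(-6, -5, 5)
t=10: X=(-6, -5, 5), d=0 → +e1, X_11=(-5, -5, 5)
t=11: X=(-5, -5, 5), d=4 → +e3, X_12=(-5, -5, 6)
t=12: X=(-5, -5, 6), d=2 → +e2, X_13=(-5, -4, 6)
t=13: X=(-5, -4, 6), d=4 → +e3, X_14=(-5, -4, 7)

3


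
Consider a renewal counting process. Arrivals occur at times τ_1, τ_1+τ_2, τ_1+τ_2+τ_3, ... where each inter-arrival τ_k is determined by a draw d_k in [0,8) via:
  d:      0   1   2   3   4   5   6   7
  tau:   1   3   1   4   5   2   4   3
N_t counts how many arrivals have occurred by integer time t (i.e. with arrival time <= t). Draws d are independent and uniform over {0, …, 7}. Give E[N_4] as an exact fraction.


303/256

Inter-arrival values over d=0..7: [1, 3, 1, 4, 5, 2, 4, 3]
Each d has probability 1/8, so the pmf of τ is: f(1) = 1/4, f(2) = 1/8, f(3) = 1/4, f(4) = 1/4, f(5) = 1/8
Renewal equation for m(n) = E[N_n]: condition on τ_1 = k (if k <= n, one arrival plus a fresh copy on the remaining n−k steps): m(n) = F(n) + Σ_{k<=n} f(k)·m(n−k), where F(n) = P(τ <= n) and m(0) = 0
m(1) = F(1) = 1/4
m(2) = F(2) + f(1)·m(1) = 3/8 + 1/4·1/4 = 7/16
m(3) = F(3) + f(1)·m(2) + f(2)·m(1) = 5/8 + 1/4·7/16 + 1/8·1/4 = 49/64
m(4) = F(4) + f(1)·m(3) + f(2)·m(2) + f(3)·m(1) = 7/8 + 1/4·49/64 + 1/8·7/16 + 1/4·1/4 = 303/256
E[N_4] = m(4) = 303/256


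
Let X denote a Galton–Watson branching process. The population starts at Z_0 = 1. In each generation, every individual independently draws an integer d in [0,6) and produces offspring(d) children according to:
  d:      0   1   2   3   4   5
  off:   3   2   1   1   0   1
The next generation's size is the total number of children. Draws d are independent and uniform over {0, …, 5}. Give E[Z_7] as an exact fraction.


16384/2187

Outcome values over d=0..5: [3, 2, 1, 1, 0, 1]
Σy = 8, Σy² = 16, M = 6
μ = 8/6 = 4/3,  σ² = 16/6 − (4/3)² = 8/9
E[Z_0] = 1
E[Z_1] = 4/3·E[Z_0] = 4/3
E[Z_2] = 4/3·E[Z_1] = 16/9
E[Z_3] = 4/3·E[Z_2] = 64/27
E[Z_4] = 4/3·E[Z_3] = 256/81
E[Z_5] = 4/3·E[Z_4] = 1024/243
E[Z_6] = 4/3·E[Z_5] = 4096/729
E[Z_7] = 4/3·E[Z_6] = 16384/2187


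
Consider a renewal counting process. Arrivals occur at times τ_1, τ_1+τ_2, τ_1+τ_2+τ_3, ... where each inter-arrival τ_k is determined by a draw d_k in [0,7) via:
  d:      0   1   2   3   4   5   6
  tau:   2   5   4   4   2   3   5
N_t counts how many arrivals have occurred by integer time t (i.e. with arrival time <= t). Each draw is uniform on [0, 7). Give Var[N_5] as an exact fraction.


328/2401

Inter-arrival values over d=0..6: [2, 5, 4, 4, 2, 3, 5]
Each d has probability 1/7, so the pmf of τ is: f(2) = 2/7, f(3) = 1/7, f(4) = 2/7, f(5) = 2/7
Let p_n(j) = P(N_n = j), with p_0 = [1]. Condition on τ_1: p_n(0) = P(τ > n), and for j >= 1, p_n(j) = Σ_{k<=n} f(k)·p_{n−k}(j−1)
p_1 = [1]  (j = 0)
p_2 = [5/7, 2/7]  (j = 0..1)
p_3 = [4/7, 3/7]  (j = 0..1)
p_4 = [2/7, 31/49, 4/49]  (j = 0..2)
p_5 = [0, 41/49, 8/49]  (j = 0..2)
E[N_5] = Σ j·p_5(j) = 57/49;  E[N_5²] = Σ j²·p_5(j) = 73/49
Var[N_5] = 73/49 − (57/49)² = 328/2401


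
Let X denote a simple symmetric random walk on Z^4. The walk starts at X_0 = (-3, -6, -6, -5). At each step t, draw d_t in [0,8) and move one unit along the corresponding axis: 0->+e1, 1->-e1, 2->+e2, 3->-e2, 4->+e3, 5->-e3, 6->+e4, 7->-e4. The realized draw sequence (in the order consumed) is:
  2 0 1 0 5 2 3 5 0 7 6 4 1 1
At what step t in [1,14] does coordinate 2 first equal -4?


t=0: X=(-3, -6, -6, -5), d=2 → +e2, X_1=(-3, -5, -6, -5)
t=1: X=(-3, -5, -6, -5), d=0 → +e1, X_2=(-2, -5, -6, -5)
t=2: X=(-2, -5, -6, -5), d=1 → -e1, X_3=(-3, -5, -6, -5)
t=3: X=(-3, -5, -6, -5), d=0 → +e1, X_4=(-2, -5, -6, -5)
t=4: X=(-2, -5, -6, -5), d=5 → -e3, X_5=(-2, -5, -7, -5)
t=5: X=(-2, -5, -7, -5), d=2 → +e2, X_6=(-2, -4, -7, -5)
t=6: X=(-2, -4, -7, -5), d=3 → -e2, X_7=(-2, -5, -7, -5)
t=7: X=(-2, -5, -7, -5), d=5 → -e3, X_8=(-2, -5, -8, -5)
t=8: X=(-2, -5, -8, -5), d=0 → +e1, X_9=(-1, -5, -8, -5)
t=9: X=(-1, -5, -8, -5), d=7 → -e4, X_10=(-1, -5, -8, -6)
t=10: X=(-1, -5, -8, -6), d=6 → +e4, X_11=(-1, -5, -8, -5)
t=11: X=(-1, -5, -8, -5), d=4 → +e3, X_12=(-1, -5, -7, -5)
t=12: X=(-1, -5, -7, -5), d=1 → -e1, X_13=(-2, -5, -7, -5)
t=13: X=(-2, -5, -7, -5), d=1 → -e1, X_14=(-3, -5, -7, -5)

6


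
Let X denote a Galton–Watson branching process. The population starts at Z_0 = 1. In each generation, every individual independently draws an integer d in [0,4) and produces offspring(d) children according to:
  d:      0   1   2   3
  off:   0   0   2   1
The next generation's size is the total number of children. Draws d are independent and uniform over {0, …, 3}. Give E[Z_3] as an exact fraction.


Outcome values over d=0..3: [0, 0, 2, 1]
Σy = 3, Σy² = 5, M = 4
μ = 3/4 = 3/4,  σ² = 5/4 − (3/4)² = 11/16
E[Z_0] = 1
E[Z_1] = 3/4·E[Z_0] = 3/4
E[Z_2] = 3/4·E[Z_1] = 9/16
E[Z_3] = 3/4·E[Z_2] = 27/64

27/64


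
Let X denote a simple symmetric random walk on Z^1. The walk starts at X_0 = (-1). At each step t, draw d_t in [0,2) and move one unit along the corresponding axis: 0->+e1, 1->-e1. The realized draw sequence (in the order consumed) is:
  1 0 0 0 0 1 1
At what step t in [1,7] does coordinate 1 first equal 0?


3

t=0: X=(-1), d=1 → -e1, X_1=(-2)
t=1: X=(-2), d=0 → +e1, X_2=(-1)
t=2: X=(-1), d=0 → +e1, X_3=(0)
t=3: X=(0), d=0 → +e1, X_4=(1)
t=4: X=(1), d=0 → +e1, X_5=(2)
t=5: X=(2), d=1 → -e1, X_6=(1)
t=6: X=(1), d=1 → -e1, X_7=(0)


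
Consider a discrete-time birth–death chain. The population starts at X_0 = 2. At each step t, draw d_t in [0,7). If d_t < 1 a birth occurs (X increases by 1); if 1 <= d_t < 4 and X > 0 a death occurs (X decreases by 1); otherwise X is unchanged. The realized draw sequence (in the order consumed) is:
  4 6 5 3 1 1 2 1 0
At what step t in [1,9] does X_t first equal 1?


t=0: X=2, d=4 → hold, X_1=2
t=1: X=2, d=6 → hold, X_2=2
t=2: X=2, d=5 → hold, X_3=2
t=3: X=2, d=3 → death, X_4=1
t=4: X=1, d=1 → death, X_5=0
t=5: X=0, d=1 → hold, X_6=0
t=6: X=0, d=2 → hold, X_7=0
t=7: X=0, d=1 → hold, X_8=0
t=8: X=0, d=0 → birth, X_9=1

4


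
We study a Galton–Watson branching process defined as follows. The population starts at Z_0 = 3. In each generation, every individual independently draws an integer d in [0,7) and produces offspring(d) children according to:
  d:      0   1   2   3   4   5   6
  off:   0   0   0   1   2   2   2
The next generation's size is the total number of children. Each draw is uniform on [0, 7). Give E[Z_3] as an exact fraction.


Outcome values over d=0..6: [0, 0, 0, 1, 2, 2, 2]
Σy = 7, Σy² = 13, M = 7
μ = 7/7 = 1,  σ² = 13/7 − (1)² = 6/7
E[Z_0] = 3
E[Z_1] = 1·E[Z_0] = 3
E[Z_2] = 1·E[Z_1] = 3
E[Z_3] = 1·E[Z_2] = 3

3


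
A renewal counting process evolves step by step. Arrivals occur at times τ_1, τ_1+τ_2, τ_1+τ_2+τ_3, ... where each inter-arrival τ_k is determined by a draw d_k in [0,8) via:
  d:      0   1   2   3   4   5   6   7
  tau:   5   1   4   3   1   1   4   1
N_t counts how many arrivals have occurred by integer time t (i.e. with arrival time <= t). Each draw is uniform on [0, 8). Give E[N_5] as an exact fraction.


31/16

Inter-arrival values over d=0..7: [5, 1, 4, 3, 1, 1, 4, 1]
Each d has probability 1/8, so the pmf of τ is: f(1) = 1/2, f(3) = 1/8, f(4) = 1/4, f(5) = 1/8
Renewal equation for m(n) = E[N_n]: condition on τ_1 = k (if k <= n, one arrival plus a fresh copy on the remaining n−k steps): m(n) = F(n) + Σ_{k<=n} f(k)·m(n−k), where F(n) = P(τ <= n) and m(0) = 0
m(1) = F(1) = 1/2
m(2) = F(2) + f(1)·m(1) = 1/2 + 1/2·1/2 = 3/4
m(3) = F(3) + f(1)·m(2) = 5/8 + 1/2·3/4 = 1
m(4) = F(4) + f(1)·m(3) + f(3)·m(1) = 7/8 + 1/2·1 + 1/8·1/2 = 23/16
m(5) = F(5) + f(1)·m(4) + f(3)·m(2) + f(4)·m(1) = 1 + 1/2·23/16 + 1/8·3/4 + 1/4·1/2 = 31/16
E[N_5] = m(5) = 31/16


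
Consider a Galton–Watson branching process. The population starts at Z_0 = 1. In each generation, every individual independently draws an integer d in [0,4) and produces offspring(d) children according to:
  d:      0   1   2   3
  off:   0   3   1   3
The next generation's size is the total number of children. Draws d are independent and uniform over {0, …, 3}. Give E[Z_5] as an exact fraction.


Outcome values over d=0..3: [0, 3, 1, 3]
Σy = 7, Σy² = 19, M = 4
μ = 7/4 = 7/4,  σ² = 19/4 − (7/4)² = 27/16
E[Z_0] = 1
E[Z_1] = 7/4·E[Z_0] = 7/4
E[Z_2] = 7/4·E[Z_1] = 49/16
E[Z_3] = 7/4·E[Z_2] = 343/64
E[Z_4] = 7/4·E[Z_3] = 2401/256
E[Z_5] = 7/4·E[Z_4] = 16807/1024

16807/1024


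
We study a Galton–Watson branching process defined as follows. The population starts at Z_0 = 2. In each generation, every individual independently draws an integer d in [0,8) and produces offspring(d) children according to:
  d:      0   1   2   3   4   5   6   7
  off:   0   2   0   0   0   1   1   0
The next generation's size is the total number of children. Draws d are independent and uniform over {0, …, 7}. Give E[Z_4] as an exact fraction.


Outcome values over d=0..7: [0, 2, 0, 0, 0, 1, 1, 0]
Σy = 4, Σy² = 6, M = 8
μ = 4/8 = 1/2,  σ² = 6/8 − (1/2)² = 1/2
E[Z_0] = 2
E[Z_1] = 1/2·E[Z_0] = 1
E[Z_2] = 1/2·E[Z_1] = 1/2
E[Z_3] = 1/2·E[Z_2] = 1/4
E[Z_4] = 1/2·E[Z_3] = 1/8

1/8


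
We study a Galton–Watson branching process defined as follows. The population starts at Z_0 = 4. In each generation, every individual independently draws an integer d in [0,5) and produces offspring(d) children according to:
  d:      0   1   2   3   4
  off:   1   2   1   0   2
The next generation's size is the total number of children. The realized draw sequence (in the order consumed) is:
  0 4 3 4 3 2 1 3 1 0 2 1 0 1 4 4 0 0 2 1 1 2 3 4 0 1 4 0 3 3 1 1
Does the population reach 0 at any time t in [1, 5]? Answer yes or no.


no

gen 0: Z_0=4, draws=[0, 4, 3, 4], offspring=[1, 2, 0, 2], Z_1=5
gen 1: Z_1=5, draws=[3, 2, 1, 3, 1], offspring=[0, 1, 2, 0, 2], Z_2=5
gen 2: Z_2=5, draws=[0, 2, 1, 0, 1], offspring=[1, 1, 2, 1, 2], Z_3=7
gen 3: Z_3=7, draws=[4, 4, 0, 0, 2, 1, 1], offspring=[2, 2, 1, 1, 1, 2, 2], Z_4=11
gen 4: Z_4=11, draws=[2, 3, 4, 0, 1, 4, 0, 3, 3, 1, 1], offspring=[1, 0, 2, 1, 2, 2, 1, 0, 0, 2, 2], Z_5=13


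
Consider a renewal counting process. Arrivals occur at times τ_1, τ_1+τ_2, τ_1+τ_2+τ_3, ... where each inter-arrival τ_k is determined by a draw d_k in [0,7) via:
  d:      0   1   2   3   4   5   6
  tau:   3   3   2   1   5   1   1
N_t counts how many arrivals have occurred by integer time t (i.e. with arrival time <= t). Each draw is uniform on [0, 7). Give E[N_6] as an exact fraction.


Inter-arrival values over d=0..6: [3, 3, 2, 1, 5, 1, 1]
Each d has probability 1/7, so the pmf of τ is: f(1) = 3/7, f(2) = 1/7, f(3) = 2/7, f(5) = 1/7
Renewal equation for m(n) = E[N_n]: condition on τ_1 = k (if k <= n, one arrival plus a fresh copy on the remaining n−k steps): m(n) = F(n) + Σ_{k<=n} f(k)·m(n−k), where F(n) = P(τ <= n) and m(0) = 0
m(1) = F(1) = 3/7
m(2) = F(2) + f(1)·m(1) = 4/7 + 3/7·3/7 = 37/49
m(3) = F(3) + f(1)·m(2) + f(2)·m(1) = 6/7 + 3/7·37/49 + 1/7·3/7 = 426/343
m(4) = F(4) + f(1)·m(3) + f(2)·m(2) + f(3)·m(1) = 6/7 + 3/7·426/343 + 1/7·37/49 + 2/7·3/7 = 3889/2401
m(5) = F(5) + f(1)·m(4) + f(2)·m(3) + f(3)·m(2) = 1 + 3/7·3889/2401 + 1/7·426/343 + 2/7·37/49 = 35082/16807
m(6) = F(6) + f(1)·m(5) + f(2)·m(4) + f(3)·m(3) + f(5)·m(1) = 1 + 3/7·35082/16807 + 1/7·3889/2401 + 2/7·426/343 + 1/7·3/7 = 299069/117649
E[N_6] = m(6) = 299069/117649

299069/117649


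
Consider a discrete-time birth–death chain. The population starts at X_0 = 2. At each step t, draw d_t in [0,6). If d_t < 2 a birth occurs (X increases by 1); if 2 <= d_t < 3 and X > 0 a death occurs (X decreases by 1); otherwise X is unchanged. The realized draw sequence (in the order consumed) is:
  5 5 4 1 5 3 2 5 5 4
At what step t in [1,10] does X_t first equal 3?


4

t=0: X=2, d=5 → hold, X_1=2
t=1: X=2, d=5 → hold, X_2=2
t=2: X=2, d=4 → hold, X_3=2
t=3: X=2, d=1 → birth, X_4=3
t=4: X=3, d=5 → hold, X_5=3
t=5: X=3, d=3 → hold, X_6=3
t=6: X=3, d=2 → death, X_7=2
t=7: X=2, d=5 → hold, X_8=2
t=8: X=2, d=5 → hold, X_9=2
t=9: X=2, d=4 → hold, X_10=2


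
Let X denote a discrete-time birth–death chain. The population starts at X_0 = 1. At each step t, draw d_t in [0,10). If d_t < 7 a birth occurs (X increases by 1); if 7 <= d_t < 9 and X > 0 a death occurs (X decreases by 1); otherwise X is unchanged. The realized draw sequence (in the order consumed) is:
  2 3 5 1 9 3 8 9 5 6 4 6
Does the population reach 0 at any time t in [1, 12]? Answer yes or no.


t=0: X=1, d=2 → birth, X_1=2
t=1: X=2, d=3 → birth, X_2=3
t=2: X=3, d=5 → birth, X_3=4
t=3: X=4, d=1 → birth, X_4=5
t=4: X=5, d=9 → hold, X_5=5
t=5: X=5, d=3 → birth, X_6=6
t=6: X=6, d=8 → death, X_7=5
t=7: X=5, d=9 → hold, X_8=5
t=8: X=5, d=5 → birth, X_9=6
t=9: X=6, d=6 → birth, X_10=7
t=10: X=7, d=4 → birth, X_11=8
t=11: X=8, d=6 → birth, X_12=9

no


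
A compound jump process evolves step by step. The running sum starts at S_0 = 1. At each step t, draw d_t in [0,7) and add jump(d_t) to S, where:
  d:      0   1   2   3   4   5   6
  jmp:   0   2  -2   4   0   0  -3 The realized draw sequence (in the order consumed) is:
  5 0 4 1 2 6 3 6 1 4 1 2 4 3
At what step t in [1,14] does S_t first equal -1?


t=0: S=1, d=5, jump=0, S_1=1
t=1: S=1, d=0, jump=0, S_2=1
t=2: S=1, d=4, jump=0, S_3=1
t=3: S=1, d=1, jump=2, S_4=3
t=4: S=3, d=2, jump=-2, S_5=1
t=5: S=1, d=6, jump=-3, S_6=-2
t=6: S=-2, d=3, jump=4, S_7=2
t=7: S=2, d=6, jump=-3, S_8=-1
t=8: S=-1, d=1, jump=2, S_9=1
t=9: S=1, d=4, jump=0, S_10=1
t=10: S=1, d=1, jump=2, S_11=3
t=11: S=3, d=2, jump=-2, S_12=1
t=12: S=1, d=4, jump=0, S_13=1
t=13: S=1, d=3, jump=4, S_14=5

8


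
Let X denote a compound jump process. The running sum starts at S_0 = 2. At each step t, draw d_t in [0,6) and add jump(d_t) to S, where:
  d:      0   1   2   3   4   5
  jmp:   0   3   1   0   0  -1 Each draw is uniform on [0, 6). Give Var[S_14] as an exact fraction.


Outcome values over d=0..5: [0, 3, 1, 0, 0, -1]
Σy = 3, Σy² = 11, M = 6
μ = 3/6 = 1/2,  σ² = 11/6 − (1/2)² = 19/12
Independent increments: Var[S_14] = 14·σ² = 14·(19/12) = 133/6

133/6


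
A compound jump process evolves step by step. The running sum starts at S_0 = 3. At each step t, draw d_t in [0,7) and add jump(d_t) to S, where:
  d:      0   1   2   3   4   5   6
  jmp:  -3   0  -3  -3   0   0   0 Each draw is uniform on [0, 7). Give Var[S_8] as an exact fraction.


864/49

Outcome values over d=0..6: [-3, 0, -3, -3, 0, 0, 0]
Σy = -9, Σy² = 27, M = 7
μ = -9/7 = -9/7,  σ² = 27/7 − (-9/7)² = 108/49
Independent increments: Var[S_8] = 8·σ² = 8·(108/49) = 864/49


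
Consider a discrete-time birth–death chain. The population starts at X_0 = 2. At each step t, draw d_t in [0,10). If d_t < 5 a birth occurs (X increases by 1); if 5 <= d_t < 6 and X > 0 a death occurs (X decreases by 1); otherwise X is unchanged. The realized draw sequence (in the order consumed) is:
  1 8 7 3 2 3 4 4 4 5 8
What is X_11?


8

t=0: X=2, d=1 → birth, X_1=3
t=1: X=3, d=8 → hold, X_2=3
t=2: X=3, d=7 → hold, X_3=3
t=3: X=3, d=3 → birth, X_4=4
t=4: X=4, d=2 → birth, X_5=5
t=5: X=5, d=3 → birth, X_6=6
t=6: X=6, d=4 → birth, X_7=7
t=7: X=7, d=4 → birth, X_8=8
t=8: X=8, d=4 → birth, X_9=9
t=9: X=9, d=5 → death, X_10=8
t=10: X=8, d=8 → hold, X_11=8


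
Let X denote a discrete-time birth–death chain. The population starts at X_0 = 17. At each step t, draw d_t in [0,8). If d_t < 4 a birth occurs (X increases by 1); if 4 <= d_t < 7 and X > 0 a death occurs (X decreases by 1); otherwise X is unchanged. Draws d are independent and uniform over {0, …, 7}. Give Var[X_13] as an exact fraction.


X can drop by at most 1 per step and X_0 = 17 > T = 13, so X_t >= 17 − t >= 4 > 0 for every t <= 13: the floor at 0 (the 'and X > 0' condition) never binds. Hence X_13 = X_0 + Σ_{t<13} Y_t with i.i.d. increments Y_t = y(d_t) ∈ {+1, −1, 0}.
Outcome values over d=0..7: [1, 1, 1, 1, -1, -1, -1, 0]
Σy = 1, Σy² = 7, M = 8
μ = 1/8 = 1/8,  σ² = 7/8 − (1/8)² = 55/64
Independent increments: Var[X_13] = 13·σ² = 13·(55/64) = 715/64

715/64


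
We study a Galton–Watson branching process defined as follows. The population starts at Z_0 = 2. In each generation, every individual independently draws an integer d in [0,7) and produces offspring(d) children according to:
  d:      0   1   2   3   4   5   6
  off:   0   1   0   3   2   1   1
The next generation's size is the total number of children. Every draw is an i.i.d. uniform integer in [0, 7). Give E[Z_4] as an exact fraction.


Outcome values over d=0..6: [0, 1, 0, 3, 2, 1, 1]
Σy = 8, Σy² = 16, M = 7
μ = 8/7 = 8/7,  σ² = 16/7 − (8/7)² = 48/49
E[Z_0] = 2
E[Z_1] = 8/7·E[Z_0] = 16/7
E[Z_2] = 8/7·E[Z_1] = 128/49
E[Z_3] = 8/7·E[Z_2] = 1024/343
E[Z_4] = 8/7·E[Z_3] = 8192/2401

8192/2401


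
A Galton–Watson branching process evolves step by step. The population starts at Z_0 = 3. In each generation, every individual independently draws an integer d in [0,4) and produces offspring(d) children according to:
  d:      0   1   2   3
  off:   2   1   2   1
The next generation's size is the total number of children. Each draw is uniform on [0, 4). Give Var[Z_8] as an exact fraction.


Outcome values over d=0..3: [2, 1, 2, 1]
Σy = 6, Σy² = 10, M = 4
μ = 6/4 = 3/2,  σ² = 10/4 − (3/2)² = 1/4
V_0 = 0, E_0 = 3
V_1 = 1/4·E_0 + (3/2)²·V_0 = 3/4;  E_1 = 9/2
V_2 = 1/4·E_1 + (3/2)²·V_1 = 45/16;  E_2 = 27/4
V_3 = 1/4·E_2 + (3/2)²·V_2 = 513/64;  E_3 = 81/8
V_4 = 1/4·E_3 + (3/2)²·V_3 = 5265/256;  E_4 = 243/16
V_5 = 1/4·E_4 + (3/2)²·V_4 = 51273/1024;  E_5 = 729/32
V_6 = 1/4·E_5 + (3/2)²·V_5 = 484785/4096;  E_6 = 2187/64
V_7 = 1/4·E_6 + (3/2)²·V_6 = 4503033/16384;  E_7 = 6561/128
V_8 = 1/4·E_7 + (3/2)²·V_7 = 41367105/65536;  E_8 = 19683/256

41367105/65536


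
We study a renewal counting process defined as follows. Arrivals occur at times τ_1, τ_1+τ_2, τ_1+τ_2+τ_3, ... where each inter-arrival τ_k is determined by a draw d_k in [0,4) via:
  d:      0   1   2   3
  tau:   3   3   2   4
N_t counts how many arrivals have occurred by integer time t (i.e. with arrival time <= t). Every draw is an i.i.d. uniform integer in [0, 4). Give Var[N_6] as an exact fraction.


Inter-arrival values over d=0..3: [3, 3, 2, 4]
Each d has probability 1/4, so the pmf of τ is: f(2) = 1/4, f(3) = 1/2, f(4) = 1/4
Let p_n(j) = P(N_n = j), with p_0 = [1]. Condition on τ_1: p_n(0) = P(τ > n), and for j >= 1, p_n(j) = Σ_{k<=n} f(k)·p_{n−k}(j−1)
p_1 = [1]  (j = 0)
p_2 = [3/4, 1/4]  (j = 0..1)
p_3 = [1/4, 3/4]  (j = 0..1)
p_4 = [0, 15/16, 1/16]  (j = 0..2)
p_5 = [0, 11/16, 5/16]  (j = 0..2)
p_6 = [0, 5/16, 43/64, 1/64]  (j = 0..3)
E[N_6] = Σ j·p_6(j) = 109/64;  E[N_6²] = Σ j²·p_6(j) = 201/64
Var[N_6] = 201/64 − (109/64)² = 983/4096

983/4096


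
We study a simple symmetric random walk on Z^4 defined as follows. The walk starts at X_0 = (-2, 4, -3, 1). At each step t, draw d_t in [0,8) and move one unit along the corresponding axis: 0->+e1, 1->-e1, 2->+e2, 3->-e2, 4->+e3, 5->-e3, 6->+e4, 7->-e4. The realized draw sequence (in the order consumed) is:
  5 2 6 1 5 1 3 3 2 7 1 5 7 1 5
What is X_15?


(-6, 4, -7, 0)

t=0: X=(-2, 4, -3, 1), d=5 → -e3, X_1=(-2, 4, -4, 1)
t=1: X=(-2, 4, -4, 1), d=2 → +e2, X_2=(-2, 5, -4, 1)
t=2: X=(-2, 5, -4, 1), d=6 → +e4, X_3=(-2, 5, -4, 2)
t=3: X=(-2, 5, -4, 2), d=1 → -e1, X_4=(-3, 5, -4, 2)
t=4: X=(-3, 5, -4, 2), d=5 → -e3, X_5=(-3, 5, -5, 2)
t=5: X=(-3, 5, -5, 2), d=1 → -e1, X_6=(-4, 5, -5, 2)
t=6: X=(-4, 5, -5, 2), d=3 → -e2, X_7=(-4, 4, -5, 2)
t=7: X=(-4, 4, -5, 2), d=3 → -e2, X_8=(-4, 3, -5, 2)
t=8: X=(-4, 3, -5, 2), d=2 → +e2, X_9=(-4, 4, -5, 2)
t=9: X=(-4, 4, -5, 2), d=7 → -e4, X_10=(-4, 4, -5, 1)
t=10: X=(-4, 4, -5, 1), d=1 → -e1, X_11=(-5, 4, -5, 1)
t=11: X=(-5, 4, -5, 1), d=5 → -e3, X_12=(-5, 4, -6, 1)
t=12: X=(-5, 4, -6, 1), d=7 → -e4, X_13=(-5, 4, -6, 0)
t=13: X=(-5, 4, -6, 0), d=1 → -e1, X_14=(-6, 4, -6, 0)
t=14: X=(-6, 4, -6, 0), d=5 → -e3, X_15=(-6, 4, -7, 0)


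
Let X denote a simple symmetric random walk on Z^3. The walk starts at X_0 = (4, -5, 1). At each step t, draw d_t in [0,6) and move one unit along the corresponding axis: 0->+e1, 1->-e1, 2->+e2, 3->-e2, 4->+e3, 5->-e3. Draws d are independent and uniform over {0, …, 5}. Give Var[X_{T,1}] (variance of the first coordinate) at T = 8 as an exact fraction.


8/3

Outcome values over d=0..5: [1, -1, 0, 0, 0, 0]
Σy = 0, Σy² = 2, M = 6
μ = 0/6 = 0,  σ² = 2/6 − (0)² = 1/3
Independent increments: Var[X_8] = 8·σ² = 8·(1/3) = 8/3


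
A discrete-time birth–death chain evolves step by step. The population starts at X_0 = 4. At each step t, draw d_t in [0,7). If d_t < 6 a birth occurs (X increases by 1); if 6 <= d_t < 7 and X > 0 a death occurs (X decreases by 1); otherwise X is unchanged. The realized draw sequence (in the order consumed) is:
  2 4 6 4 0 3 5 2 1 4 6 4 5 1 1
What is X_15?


t=0: X=4, d=2 → birth, X_1=5
t=1: X=5, d=4 → birth, X_2=6
t=2: X=6, d=6 → death, X_3=5
t=3: X=5, d=4 → birth, X_4=6
t=4: X=6, d=0 → birth, X_5=7
t=5: X=7, d=3 → birth, X_6=8
t=6: X=8, d=5 → birth, X_7=9
t=7: X=9, d=2 → birth, X_8=10
t=8: X=10, d=1 → birth, X_9=11
t=9: X=11, d=4 → birth, X_10=12
t=10: X=12, d=6 → death, X_11=11
t=11: X=11, d=4 → birth, X_12=12
t=12: X=12, d=5 → birth, X_13=13
t=13: X=13, d=1 → birth, X_14=14
t=14: X=14, d=1 → birth, X_15=15

15


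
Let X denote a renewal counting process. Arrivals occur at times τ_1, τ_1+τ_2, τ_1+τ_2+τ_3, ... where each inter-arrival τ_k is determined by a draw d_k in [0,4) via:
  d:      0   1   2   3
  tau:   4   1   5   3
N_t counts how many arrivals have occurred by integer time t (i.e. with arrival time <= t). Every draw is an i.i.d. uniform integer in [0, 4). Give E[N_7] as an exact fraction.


Inter-arrival values over d=0..3: [4, 1, 5, 3]
Each d has probability 1/4, so the pmf of τ is: f(1) = 1/4, f(3) = 1/4, f(4) = 1/4, f(5) = 1/4
Renewal equation for m(n) = E[N_n]: condition on τ_1 = k (if k <= n, one arrival plus a fresh copy on the remaining n−k steps): m(n) = F(n) + Σ_{k<=n} f(k)·m(n−k), where F(n) = P(τ <= n) and m(0) = 0
m(1) = F(1) = 1/4
m(2) = F(2) + f(1)·m(1) = 1/4 + 1/4·1/4 = 5/16
m(3) = F(3) + f(1)·m(2) = 1/2 + 1/4·5/16 = 37/64
m(4) = F(4) + f(1)·m(3) + f(3)·m(1) = 3/4 + 1/4·37/64 + 1/4·1/4 = 245/256
m(5) = F(5) + f(1)·m(4) + f(3)·m(2) + f(4)·m(1) = 1 + 1/4·245/256 + 1/4·5/16 + 1/4·1/4 = 1413/1024
m(6) = F(6) + f(1)·m(5) + f(3)·m(3) + f(4)·m(2) + f(5)·m(1) = 1 + 1/4·1413/1024 + 1/4·37/64 + 1/4·5/16 + 1/4·1/4 = 6677/4096
m(7) = F(7) + f(1)·m(6) + f(3)·m(4) + f(4)·m(3) + f(5)·m(2) = 1 + 1/4·6677/4096 + 1/4·245/256 + 1/4·37/64 + 1/4·5/16 = 30629/16384
E[N_7] = m(7) = 30629/16384

30629/16384


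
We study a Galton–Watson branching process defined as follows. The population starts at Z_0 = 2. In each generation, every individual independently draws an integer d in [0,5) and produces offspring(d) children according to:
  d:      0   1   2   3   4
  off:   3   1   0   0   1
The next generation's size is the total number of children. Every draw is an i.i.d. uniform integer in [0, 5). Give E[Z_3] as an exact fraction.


Outcome values over d=0..4: [3, 1, 0, 0, 1]
Σy = 5, Σy² = 11, M = 5
μ = 5/5 = 1,  σ² = 11/5 − (1)² = 6/5
E[Z_0] = 2
E[Z_1] = 1·E[Z_0] = 2
E[Z_2] = 1·E[Z_1] = 2
E[Z_3] = 1·E[Z_2] = 2

2


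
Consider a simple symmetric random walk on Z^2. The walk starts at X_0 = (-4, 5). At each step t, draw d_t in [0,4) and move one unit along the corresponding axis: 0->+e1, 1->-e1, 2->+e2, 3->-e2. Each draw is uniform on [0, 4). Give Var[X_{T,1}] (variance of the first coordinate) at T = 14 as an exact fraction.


Outcome values over d=0..3: [1, -1, 0, 0]
Σy = 0, Σy² = 2, M = 4
μ = 0/4 = 0,  σ² = 2/4 − (0)² = 1/2
Independent increments: Var[X_14] = 14·σ² = 14·(1/2) = 7

7


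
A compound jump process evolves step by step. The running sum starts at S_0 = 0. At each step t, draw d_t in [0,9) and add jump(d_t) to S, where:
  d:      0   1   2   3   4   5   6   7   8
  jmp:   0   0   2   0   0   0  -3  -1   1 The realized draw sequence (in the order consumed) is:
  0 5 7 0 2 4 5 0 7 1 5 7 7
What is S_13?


t=0: S=0, d=0, jump=0, S_1=0
t=1: S=0, d=5, jump=0, S_2=0
t=2: S=0, d=7, jump=-1, S_3=-1
t=3: S=-1, d=0, jump=0, S_4=-1
t=4: S=-1, d=2, jump=2, S_5=1
t=5: S=1, d=4, jump=0, S_6=1
t=6: S=1, d=5, jump=0, S_7=1
t=7: S=1, d=0, jump=0, S_8=1
t=8: S=1, d=7, jump=-1, S_9=0
t=9: S=0, d=1, jump=0, S_10=0
t=10: S=0, d=5, jump=0, S_11=0
t=11: S=0, d=7, jump=-1, S_12=-1
t=12: S=-1, d=7, jump=-1, S_13=-2

-2


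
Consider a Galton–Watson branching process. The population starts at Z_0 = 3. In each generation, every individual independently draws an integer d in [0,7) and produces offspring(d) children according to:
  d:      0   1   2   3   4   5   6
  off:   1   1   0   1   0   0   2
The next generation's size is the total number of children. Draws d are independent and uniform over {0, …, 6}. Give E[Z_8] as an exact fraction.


Outcome values over d=0..6: [1, 1, 0, 1, 0, 0, 2]
Σy = 5, Σy² = 7, M = 7
μ = 5/7 = 5/7,  σ² = 7/7 − (5/7)² = 24/49
E[Z_0] = 3
E[Z_1] = 5/7·E[Z_0] = 15/7
E[Z_2] = 5/7·E[Z_1] = 75/49
E[Z_3] = 5/7·E[Z_2] = 375/343
E[Z_4] = 5/7·E[Z_3] = 1875/2401
E[Z_5] = 5/7·E[Z_4] = 9375/16807
E[Z_6] = 5/7·E[Z_5] = 46875/117649
E[Z_7] = 5/7·E[Z_6] = 234375/823543
E[Z_8] = 5/7·E[Z_7] = 1171875/5764801

1171875/5764801
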